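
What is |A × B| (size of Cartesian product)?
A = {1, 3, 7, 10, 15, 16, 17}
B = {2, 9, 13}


Set A = {1, 3, 7, 10, 15, 16, 17} has 7 elements.
Set B = {2, 9, 13} has 3 elements.
|A × B| = |A| × |B| = 7 × 3 = 21

21


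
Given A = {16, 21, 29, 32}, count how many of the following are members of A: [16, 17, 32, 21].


Set A = {16, 21, 29, 32}
Candidates: [16, 17, 32, 21]
Check each candidate:
16 ∈ A, 17 ∉ A, 32 ∈ A, 21 ∈ A
Count of candidates in A: 3

3


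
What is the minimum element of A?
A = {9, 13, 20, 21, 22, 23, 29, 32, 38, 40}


Set A = {9, 13, 20, 21, 22, 23, 29, 32, 38, 40}
Elements in ascending order: 9, 13, 20, 21, 22, 23, 29, 32, 38, 40
The smallest element is 9.

9


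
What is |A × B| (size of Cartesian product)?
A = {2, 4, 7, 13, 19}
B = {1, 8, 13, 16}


Set A = {2, 4, 7, 13, 19} has 5 elements.
Set B = {1, 8, 13, 16} has 4 elements.
|A × B| = |A| × |B| = 5 × 4 = 20

20


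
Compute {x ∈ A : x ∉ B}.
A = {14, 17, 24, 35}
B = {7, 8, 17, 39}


Set A = {14, 17, 24, 35}
Set B = {7, 8, 17, 39}
Check each element of A against B:
14 ∉ B (include), 17 ∈ B, 24 ∉ B (include), 35 ∉ B (include)
Elements of A not in B: {14, 24, 35}

{14, 24, 35}


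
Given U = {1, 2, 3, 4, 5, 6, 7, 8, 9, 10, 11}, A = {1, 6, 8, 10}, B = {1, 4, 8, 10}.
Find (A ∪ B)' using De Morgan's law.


U = {1, 2, 3, 4, 5, 6, 7, 8, 9, 10, 11}
A = {1, 6, 8, 10}, B = {1, 4, 8, 10}
A ∪ B = {1, 4, 6, 8, 10}
(A ∪ B)' = U \ (A ∪ B) = {2, 3, 5, 7, 9, 11}
Verification via A' ∩ B': A' = {2, 3, 4, 5, 7, 9, 11}, B' = {2, 3, 5, 6, 7, 9, 11}
A' ∩ B' = {2, 3, 5, 7, 9, 11} ✓

{2, 3, 5, 7, 9, 11}


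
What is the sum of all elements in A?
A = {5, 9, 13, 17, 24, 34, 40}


Set A = {5, 9, 13, 17, 24, 34, 40}
Sum = 5 + 9 + 13 + 17 + 24 + 34 + 40 = 142

142


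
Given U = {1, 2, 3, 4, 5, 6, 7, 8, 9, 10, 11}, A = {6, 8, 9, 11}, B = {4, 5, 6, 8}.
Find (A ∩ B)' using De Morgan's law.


U = {1, 2, 3, 4, 5, 6, 7, 8, 9, 10, 11}
A = {6, 8, 9, 11}, B = {4, 5, 6, 8}
A ∩ B = {6, 8}
(A ∩ B)' = U \ (A ∩ B) = {1, 2, 3, 4, 5, 7, 9, 10, 11}
Verification via A' ∪ B': A' = {1, 2, 3, 4, 5, 7, 10}, B' = {1, 2, 3, 7, 9, 10, 11}
A' ∪ B' = {1, 2, 3, 4, 5, 7, 9, 10, 11} ✓

{1, 2, 3, 4, 5, 7, 9, 10, 11}


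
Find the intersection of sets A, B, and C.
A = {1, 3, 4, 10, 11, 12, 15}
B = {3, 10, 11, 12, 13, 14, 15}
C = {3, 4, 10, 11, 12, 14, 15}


Set A = {1, 3, 4, 10, 11, 12, 15}
Set B = {3, 10, 11, 12, 13, 14, 15}
Set C = {3, 4, 10, 11, 12, 14, 15}
First, A ∩ B = {3, 10, 11, 12, 15}
Then, (A ∩ B) ∩ C = {3, 10, 11, 12, 15}

{3, 10, 11, 12, 15}


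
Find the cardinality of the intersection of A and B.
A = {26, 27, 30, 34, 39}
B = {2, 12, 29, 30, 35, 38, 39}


Set A = {26, 27, 30, 34, 39}
Set B = {2, 12, 29, 30, 35, 38, 39}
A ∩ B = {30, 39}
|A ∩ B| = 2

2


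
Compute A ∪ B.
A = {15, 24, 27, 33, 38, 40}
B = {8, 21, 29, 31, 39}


Set A = {15, 24, 27, 33, 38, 40}
Set B = {8, 21, 29, 31, 39}
A ∪ B includes all elements in either set.
Elements from A: {15, 24, 27, 33, 38, 40}
Elements from B not already included: {8, 21, 29, 31, 39}
A ∪ B = {8, 15, 21, 24, 27, 29, 31, 33, 38, 39, 40}

{8, 15, 21, 24, 27, 29, 31, 33, 38, 39, 40}


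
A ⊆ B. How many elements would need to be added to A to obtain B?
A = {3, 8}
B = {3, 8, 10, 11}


Set A = {3, 8}, |A| = 2
Set B = {3, 8, 10, 11}, |B| = 4
Since A ⊆ B: B \ A = {10, 11}
|B| - |A| = 4 - 2 = 2

2


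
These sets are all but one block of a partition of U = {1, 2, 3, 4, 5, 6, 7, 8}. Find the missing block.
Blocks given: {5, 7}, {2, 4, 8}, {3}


U = {1, 2, 3, 4, 5, 6, 7, 8}
Shown blocks: {5, 7}, {2, 4, 8}, {3}
A partition's blocks are pairwise disjoint and cover U, so the missing block = U \ (union of shown blocks).
Union of shown blocks: {2, 3, 4, 5, 7, 8}
Missing block = U \ (union) = {1, 6}

{1, 6}


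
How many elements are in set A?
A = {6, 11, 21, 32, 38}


Set A = {6, 11, 21, 32, 38}
Listing elements: 6, 11, 21, 32, 38
Counting: 5 elements
|A| = 5

5


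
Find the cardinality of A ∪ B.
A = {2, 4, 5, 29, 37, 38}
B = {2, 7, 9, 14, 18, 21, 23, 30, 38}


Set A = {2, 4, 5, 29, 37, 38}, |A| = 6
Set B = {2, 7, 9, 14, 18, 21, 23, 30, 38}, |B| = 9
A ∩ B = {2, 38}, |A ∩ B| = 2
|A ∪ B| = |A| + |B| - |A ∩ B| = 6 + 9 - 2 = 13

13


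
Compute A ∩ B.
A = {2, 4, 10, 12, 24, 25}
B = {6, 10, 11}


Set A = {2, 4, 10, 12, 24, 25}
Set B = {6, 10, 11}
A ∩ B includes only elements in both sets.
Check each element of A against B:
2 ✗, 4 ✗, 10 ✓, 12 ✗, 24 ✗, 25 ✗
A ∩ B = {10}

{10}


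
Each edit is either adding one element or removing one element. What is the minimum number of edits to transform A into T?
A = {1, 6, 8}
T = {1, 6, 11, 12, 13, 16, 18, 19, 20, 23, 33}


Set A = {1, 6, 8}
Set T = {1, 6, 11, 12, 13, 16, 18, 19, 20, 23, 33}
Elements to remove from A (in A, not in T): {8} → 1 removals
Elements to add to A (in T, not in A): {11, 12, 13, 16, 18, 19, 20, 23, 33} → 9 additions
Total edits = 1 + 9 = 10

10


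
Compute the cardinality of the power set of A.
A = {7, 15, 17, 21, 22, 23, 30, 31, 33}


Set A = {7, 15, 17, 21, 22, 23, 30, 31, 33}
|A| = 9
The power set P(A) contains all subsets of A.
|P(A)| = 2^|A| = 2^9 = 512

512


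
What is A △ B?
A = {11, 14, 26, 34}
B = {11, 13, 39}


Set A = {11, 14, 26, 34}
Set B = {11, 13, 39}
A △ B = (A \ B) ∪ (B \ A)
Elements in A but not B: {14, 26, 34}
Elements in B but not A: {13, 39}
A △ B = {13, 14, 26, 34, 39}

{13, 14, 26, 34, 39}


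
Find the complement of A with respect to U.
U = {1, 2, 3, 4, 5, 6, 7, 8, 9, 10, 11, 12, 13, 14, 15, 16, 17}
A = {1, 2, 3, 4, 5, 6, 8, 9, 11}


Universal set U = {1, 2, 3, 4, 5, 6, 7, 8, 9, 10, 11, 12, 13, 14, 15, 16, 17}
Set A = {1, 2, 3, 4, 5, 6, 8, 9, 11}
A' = U \ A = elements in U but not in A
Checking each element of U:
1 (in A, exclude), 2 (in A, exclude), 3 (in A, exclude), 4 (in A, exclude), 5 (in A, exclude), 6 (in A, exclude), 7 (not in A, include), 8 (in A, exclude), 9 (in A, exclude), 10 (not in A, include), 11 (in A, exclude), 12 (not in A, include), 13 (not in A, include), 14 (not in A, include), 15 (not in A, include), 16 (not in A, include), 17 (not in A, include)
A' = {7, 10, 12, 13, 14, 15, 16, 17}

{7, 10, 12, 13, 14, 15, 16, 17}


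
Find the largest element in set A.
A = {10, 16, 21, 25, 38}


Set A = {10, 16, 21, 25, 38}
Elements in ascending order: 10, 16, 21, 25, 38
The largest element is 38.

38


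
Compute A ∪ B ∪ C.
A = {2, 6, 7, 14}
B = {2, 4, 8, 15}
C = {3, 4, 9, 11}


Set A = {2, 6, 7, 14}
Set B = {2, 4, 8, 15}
Set C = {3, 4, 9, 11}
First, A ∪ B = {2, 4, 6, 7, 8, 14, 15}
Then, (A ∪ B) ∪ C = {2, 3, 4, 6, 7, 8, 9, 11, 14, 15}

{2, 3, 4, 6, 7, 8, 9, 11, 14, 15}


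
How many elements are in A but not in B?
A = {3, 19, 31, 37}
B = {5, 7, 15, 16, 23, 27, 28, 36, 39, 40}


Set A = {3, 19, 31, 37}
Set B = {5, 7, 15, 16, 23, 27, 28, 36, 39, 40}
A \ B = {3, 19, 31, 37}
|A \ B| = 4

4


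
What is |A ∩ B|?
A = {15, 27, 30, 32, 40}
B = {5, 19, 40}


Set A = {15, 27, 30, 32, 40}
Set B = {5, 19, 40}
A ∩ B = {40}
|A ∩ B| = 1

1


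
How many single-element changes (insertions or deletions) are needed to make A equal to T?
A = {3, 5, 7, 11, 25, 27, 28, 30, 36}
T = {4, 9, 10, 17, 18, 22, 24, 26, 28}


Set A = {3, 5, 7, 11, 25, 27, 28, 30, 36}
Set T = {4, 9, 10, 17, 18, 22, 24, 26, 28}
Elements to remove from A (in A, not in T): {3, 5, 7, 11, 25, 27, 30, 36} → 8 removals
Elements to add to A (in T, not in A): {4, 9, 10, 17, 18, 22, 24, 26} → 8 additions
Total edits = 8 + 8 = 16

16


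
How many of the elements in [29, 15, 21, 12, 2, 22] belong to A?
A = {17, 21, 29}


Set A = {17, 21, 29}
Candidates: [29, 15, 21, 12, 2, 22]
Check each candidate:
29 ∈ A, 15 ∉ A, 21 ∈ A, 12 ∉ A, 2 ∉ A, 22 ∉ A
Count of candidates in A: 2

2


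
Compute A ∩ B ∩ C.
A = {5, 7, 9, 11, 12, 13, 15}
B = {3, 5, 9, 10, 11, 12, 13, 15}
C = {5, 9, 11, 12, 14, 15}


Set A = {5, 7, 9, 11, 12, 13, 15}
Set B = {3, 5, 9, 10, 11, 12, 13, 15}
Set C = {5, 9, 11, 12, 14, 15}
First, A ∩ B = {5, 9, 11, 12, 13, 15}
Then, (A ∩ B) ∩ C = {5, 9, 11, 12, 15}

{5, 9, 11, 12, 15}


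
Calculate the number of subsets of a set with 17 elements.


The set has 17 elements.
The power set contains all possible subsets.
|P(A)| = 2^|A| = 2^17 = 131072

131072


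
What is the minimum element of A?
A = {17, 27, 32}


Set A = {17, 27, 32}
Elements in ascending order: 17, 27, 32
The smallest element is 17.

17


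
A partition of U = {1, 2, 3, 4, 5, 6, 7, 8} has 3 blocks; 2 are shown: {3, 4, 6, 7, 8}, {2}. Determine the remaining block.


U = {1, 2, 3, 4, 5, 6, 7, 8}
Shown blocks: {3, 4, 6, 7, 8}, {2}
A partition's blocks are pairwise disjoint and cover U, so the missing block = U \ (union of shown blocks).
Union of shown blocks: {2, 3, 4, 6, 7, 8}
Missing block = U \ (union) = {1, 5}

{1, 5}


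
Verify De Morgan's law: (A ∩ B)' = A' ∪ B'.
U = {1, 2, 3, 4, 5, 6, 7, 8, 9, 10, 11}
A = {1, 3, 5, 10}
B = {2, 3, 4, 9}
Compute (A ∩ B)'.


U = {1, 2, 3, 4, 5, 6, 7, 8, 9, 10, 11}
A = {1, 3, 5, 10}, B = {2, 3, 4, 9}
A ∩ B = {3}
(A ∩ B)' = U \ (A ∩ B) = {1, 2, 4, 5, 6, 7, 8, 9, 10, 11}
Verification via A' ∪ B': A' = {2, 4, 6, 7, 8, 9, 11}, B' = {1, 5, 6, 7, 8, 10, 11}
A' ∪ B' = {1, 2, 4, 5, 6, 7, 8, 9, 10, 11} ✓

{1, 2, 4, 5, 6, 7, 8, 9, 10, 11}


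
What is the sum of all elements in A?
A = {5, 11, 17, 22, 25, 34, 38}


Set A = {5, 11, 17, 22, 25, 34, 38}
Sum = 5 + 11 + 17 + 22 + 25 + 34 + 38 = 152

152


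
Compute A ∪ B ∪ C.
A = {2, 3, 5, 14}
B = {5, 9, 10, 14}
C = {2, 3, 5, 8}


Set A = {2, 3, 5, 14}
Set B = {5, 9, 10, 14}
Set C = {2, 3, 5, 8}
First, A ∪ B = {2, 3, 5, 9, 10, 14}
Then, (A ∪ B) ∪ C = {2, 3, 5, 8, 9, 10, 14}

{2, 3, 5, 8, 9, 10, 14}


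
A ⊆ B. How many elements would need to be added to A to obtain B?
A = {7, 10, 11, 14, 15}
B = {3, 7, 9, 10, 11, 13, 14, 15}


Set A = {7, 10, 11, 14, 15}, |A| = 5
Set B = {3, 7, 9, 10, 11, 13, 14, 15}, |B| = 8
Since A ⊆ B: B \ A = {3, 9, 13}
|B| - |A| = 8 - 5 = 3

3


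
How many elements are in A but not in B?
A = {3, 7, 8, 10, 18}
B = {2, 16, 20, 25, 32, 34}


Set A = {3, 7, 8, 10, 18}
Set B = {2, 16, 20, 25, 32, 34}
A \ B = {3, 7, 8, 10, 18}
|A \ B| = 5

5


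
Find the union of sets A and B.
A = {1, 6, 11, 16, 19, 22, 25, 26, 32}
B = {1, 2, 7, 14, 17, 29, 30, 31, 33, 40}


Set A = {1, 6, 11, 16, 19, 22, 25, 26, 32}
Set B = {1, 2, 7, 14, 17, 29, 30, 31, 33, 40}
A ∪ B includes all elements in either set.
Elements from A: {1, 6, 11, 16, 19, 22, 25, 26, 32}
Elements from B not already included: {2, 7, 14, 17, 29, 30, 31, 33, 40}
A ∪ B = {1, 2, 6, 7, 11, 14, 16, 17, 19, 22, 25, 26, 29, 30, 31, 32, 33, 40}

{1, 2, 6, 7, 11, 14, 16, 17, 19, 22, 25, 26, 29, 30, 31, 32, 33, 40}


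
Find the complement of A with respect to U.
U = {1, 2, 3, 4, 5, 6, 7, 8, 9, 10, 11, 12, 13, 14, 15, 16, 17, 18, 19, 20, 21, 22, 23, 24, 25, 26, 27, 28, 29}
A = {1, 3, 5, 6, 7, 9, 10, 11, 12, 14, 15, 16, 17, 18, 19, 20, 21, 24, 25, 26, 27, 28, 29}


Universal set U = {1, 2, 3, 4, 5, 6, 7, 8, 9, 10, 11, 12, 13, 14, 15, 16, 17, 18, 19, 20, 21, 22, 23, 24, 25, 26, 27, 28, 29}
Set A = {1, 3, 5, 6, 7, 9, 10, 11, 12, 14, 15, 16, 17, 18, 19, 20, 21, 24, 25, 26, 27, 28, 29}
A' = U \ A = elements in U but not in A
Checking each element of U:
1 (in A, exclude), 2 (not in A, include), 3 (in A, exclude), 4 (not in A, include), 5 (in A, exclude), 6 (in A, exclude), 7 (in A, exclude), 8 (not in A, include), 9 (in A, exclude), 10 (in A, exclude), 11 (in A, exclude), 12 (in A, exclude), 13 (not in A, include), 14 (in A, exclude), 15 (in A, exclude), 16 (in A, exclude), 17 (in A, exclude), 18 (in A, exclude), 19 (in A, exclude), 20 (in A, exclude), 21 (in A, exclude), 22 (not in A, include), 23 (not in A, include), 24 (in A, exclude), 25 (in A, exclude), 26 (in A, exclude), 27 (in A, exclude), 28 (in A, exclude), 29 (in A, exclude)
A' = {2, 4, 8, 13, 22, 23}

{2, 4, 8, 13, 22, 23}


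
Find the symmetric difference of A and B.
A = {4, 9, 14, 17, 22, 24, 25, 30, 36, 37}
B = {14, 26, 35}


Set A = {4, 9, 14, 17, 22, 24, 25, 30, 36, 37}
Set B = {14, 26, 35}
A △ B = (A \ B) ∪ (B \ A)
Elements in A but not B: {4, 9, 17, 22, 24, 25, 30, 36, 37}
Elements in B but not A: {26, 35}
A △ B = {4, 9, 17, 22, 24, 25, 26, 30, 35, 36, 37}

{4, 9, 17, 22, 24, 25, 26, 30, 35, 36, 37}


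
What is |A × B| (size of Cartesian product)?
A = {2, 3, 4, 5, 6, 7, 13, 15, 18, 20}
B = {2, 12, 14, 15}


Set A = {2, 3, 4, 5, 6, 7, 13, 15, 18, 20} has 10 elements.
Set B = {2, 12, 14, 15} has 4 elements.
|A × B| = |A| × |B| = 10 × 4 = 40

40


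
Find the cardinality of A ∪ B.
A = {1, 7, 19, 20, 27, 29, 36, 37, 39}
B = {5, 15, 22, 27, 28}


Set A = {1, 7, 19, 20, 27, 29, 36, 37, 39}, |A| = 9
Set B = {5, 15, 22, 27, 28}, |B| = 5
A ∩ B = {27}, |A ∩ B| = 1
|A ∪ B| = |A| + |B| - |A ∩ B| = 9 + 5 - 1 = 13

13


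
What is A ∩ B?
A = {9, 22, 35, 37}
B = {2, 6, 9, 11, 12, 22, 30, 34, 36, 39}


Set A = {9, 22, 35, 37}
Set B = {2, 6, 9, 11, 12, 22, 30, 34, 36, 39}
A ∩ B includes only elements in both sets.
Check each element of A against B:
9 ✓, 22 ✓, 35 ✗, 37 ✗
A ∩ B = {9, 22}

{9, 22}


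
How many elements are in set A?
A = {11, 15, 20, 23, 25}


Set A = {11, 15, 20, 23, 25}
Listing elements: 11, 15, 20, 23, 25
Counting: 5 elements
|A| = 5

5


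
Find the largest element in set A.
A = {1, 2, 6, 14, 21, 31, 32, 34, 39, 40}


Set A = {1, 2, 6, 14, 21, 31, 32, 34, 39, 40}
Elements in ascending order: 1, 2, 6, 14, 21, 31, 32, 34, 39, 40
The largest element is 40.

40


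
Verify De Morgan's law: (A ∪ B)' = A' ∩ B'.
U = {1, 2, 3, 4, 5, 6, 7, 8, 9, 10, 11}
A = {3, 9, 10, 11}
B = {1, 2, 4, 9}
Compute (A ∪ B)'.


U = {1, 2, 3, 4, 5, 6, 7, 8, 9, 10, 11}
A = {3, 9, 10, 11}, B = {1, 2, 4, 9}
A ∪ B = {1, 2, 3, 4, 9, 10, 11}
(A ∪ B)' = U \ (A ∪ B) = {5, 6, 7, 8}
Verification via A' ∩ B': A' = {1, 2, 4, 5, 6, 7, 8}, B' = {3, 5, 6, 7, 8, 10, 11}
A' ∩ B' = {5, 6, 7, 8} ✓

{5, 6, 7, 8}


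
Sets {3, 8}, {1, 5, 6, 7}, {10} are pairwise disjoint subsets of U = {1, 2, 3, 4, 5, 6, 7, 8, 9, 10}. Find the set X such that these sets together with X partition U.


U = {1, 2, 3, 4, 5, 6, 7, 8, 9, 10}
Shown blocks: {3, 8}, {1, 5, 6, 7}, {10}
A partition's blocks are pairwise disjoint and cover U, so the missing block = U \ (union of shown blocks).
Union of shown blocks: {1, 3, 5, 6, 7, 8, 10}
Missing block = U \ (union) = {2, 4, 9}

{2, 4, 9}


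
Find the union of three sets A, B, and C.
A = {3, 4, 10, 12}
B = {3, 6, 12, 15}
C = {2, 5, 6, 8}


Set A = {3, 4, 10, 12}
Set B = {3, 6, 12, 15}
Set C = {2, 5, 6, 8}
First, A ∪ B = {3, 4, 6, 10, 12, 15}
Then, (A ∪ B) ∪ C = {2, 3, 4, 5, 6, 8, 10, 12, 15}

{2, 3, 4, 5, 6, 8, 10, 12, 15}


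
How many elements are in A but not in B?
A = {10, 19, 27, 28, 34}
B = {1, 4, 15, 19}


Set A = {10, 19, 27, 28, 34}
Set B = {1, 4, 15, 19}
A \ B = {10, 27, 28, 34}
|A \ B| = 4

4


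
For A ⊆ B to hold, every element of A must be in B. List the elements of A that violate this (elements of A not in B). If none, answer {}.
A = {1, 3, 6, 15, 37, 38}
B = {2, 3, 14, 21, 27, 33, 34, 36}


Set A = {1, 3, 6, 15, 37, 38}
Set B = {2, 3, 14, 21, 27, 33, 34, 36}
Check each element of A against B:
1 ∉ B (include), 3 ∈ B, 6 ∉ B (include), 15 ∉ B (include), 37 ∉ B (include), 38 ∉ B (include)
Elements of A not in B: {1, 6, 15, 37, 38}

{1, 6, 15, 37, 38}


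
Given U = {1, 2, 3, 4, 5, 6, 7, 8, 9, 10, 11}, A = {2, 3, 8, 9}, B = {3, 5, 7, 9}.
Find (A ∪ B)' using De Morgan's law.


U = {1, 2, 3, 4, 5, 6, 7, 8, 9, 10, 11}
A = {2, 3, 8, 9}, B = {3, 5, 7, 9}
A ∪ B = {2, 3, 5, 7, 8, 9}
(A ∪ B)' = U \ (A ∪ B) = {1, 4, 6, 10, 11}
Verification via A' ∩ B': A' = {1, 4, 5, 6, 7, 10, 11}, B' = {1, 2, 4, 6, 8, 10, 11}
A' ∩ B' = {1, 4, 6, 10, 11} ✓

{1, 4, 6, 10, 11}


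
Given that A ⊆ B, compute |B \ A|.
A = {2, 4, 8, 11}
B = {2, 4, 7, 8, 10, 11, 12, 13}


Set A = {2, 4, 8, 11}, |A| = 4
Set B = {2, 4, 7, 8, 10, 11, 12, 13}, |B| = 8
Since A ⊆ B: B \ A = {7, 10, 12, 13}
|B| - |A| = 8 - 4 = 4

4


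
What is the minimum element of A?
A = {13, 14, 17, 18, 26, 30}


Set A = {13, 14, 17, 18, 26, 30}
Elements in ascending order: 13, 14, 17, 18, 26, 30
The smallest element is 13.

13


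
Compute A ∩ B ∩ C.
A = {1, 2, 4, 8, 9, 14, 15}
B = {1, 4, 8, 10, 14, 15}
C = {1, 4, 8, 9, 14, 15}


Set A = {1, 2, 4, 8, 9, 14, 15}
Set B = {1, 4, 8, 10, 14, 15}
Set C = {1, 4, 8, 9, 14, 15}
First, A ∩ B = {1, 4, 8, 14, 15}
Then, (A ∩ B) ∩ C = {1, 4, 8, 14, 15}

{1, 4, 8, 14, 15}


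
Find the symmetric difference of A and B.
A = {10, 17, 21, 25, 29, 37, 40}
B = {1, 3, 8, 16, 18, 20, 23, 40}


Set A = {10, 17, 21, 25, 29, 37, 40}
Set B = {1, 3, 8, 16, 18, 20, 23, 40}
A △ B = (A \ B) ∪ (B \ A)
Elements in A but not B: {10, 17, 21, 25, 29, 37}
Elements in B but not A: {1, 3, 8, 16, 18, 20, 23}
A △ B = {1, 3, 8, 10, 16, 17, 18, 20, 21, 23, 25, 29, 37}

{1, 3, 8, 10, 16, 17, 18, 20, 21, 23, 25, 29, 37}


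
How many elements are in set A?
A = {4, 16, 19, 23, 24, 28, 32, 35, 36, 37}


Set A = {4, 16, 19, 23, 24, 28, 32, 35, 36, 37}
Listing elements: 4, 16, 19, 23, 24, 28, 32, 35, 36, 37
Counting: 10 elements
|A| = 10

10


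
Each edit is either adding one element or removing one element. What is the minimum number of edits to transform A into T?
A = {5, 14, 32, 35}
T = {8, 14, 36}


Set A = {5, 14, 32, 35}
Set T = {8, 14, 36}
Elements to remove from A (in A, not in T): {5, 32, 35} → 3 removals
Elements to add to A (in T, not in A): {8, 36} → 2 additions
Total edits = 3 + 2 = 5

5


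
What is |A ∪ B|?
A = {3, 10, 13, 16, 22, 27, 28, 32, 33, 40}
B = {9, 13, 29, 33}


Set A = {3, 10, 13, 16, 22, 27, 28, 32, 33, 40}, |A| = 10
Set B = {9, 13, 29, 33}, |B| = 4
A ∩ B = {13, 33}, |A ∩ B| = 2
|A ∪ B| = |A| + |B| - |A ∩ B| = 10 + 4 - 2 = 12

12


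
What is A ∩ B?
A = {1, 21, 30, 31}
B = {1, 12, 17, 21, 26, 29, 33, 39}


Set A = {1, 21, 30, 31}
Set B = {1, 12, 17, 21, 26, 29, 33, 39}
A ∩ B includes only elements in both sets.
Check each element of A against B:
1 ✓, 21 ✓, 30 ✗, 31 ✗
A ∩ B = {1, 21}

{1, 21}


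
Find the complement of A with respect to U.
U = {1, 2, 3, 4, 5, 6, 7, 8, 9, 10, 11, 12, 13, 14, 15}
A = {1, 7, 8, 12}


Universal set U = {1, 2, 3, 4, 5, 6, 7, 8, 9, 10, 11, 12, 13, 14, 15}
Set A = {1, 7, 8, 12}
A' = U \ A = elements in U but not in A
Checking each element of U:
1 (in A, exclude), 2 (not in A, include), 3 (not in A, include), 4 (not in A, include), 5 (not in A, include), 6 (not in A, include), 7 (in A, exclude), 8 (in A, exclude), 9 (not in A, include), 10 (not in A, include), 11 (not in A, include), 12 (in A, exclude), 13 (not in A, include), 14 (not in A, include), 15 (not in A, include)
A' = {2, 3, 4, 5, 6, 9, 10, 11, 13, 14, 15}

{2, 3, 4, 5, 6, 9, 10, 11, 13, 14, 15}


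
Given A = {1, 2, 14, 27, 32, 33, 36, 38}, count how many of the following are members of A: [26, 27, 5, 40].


Set A = {1, 2, 14, 27, 32, 33, 36, 38}
Candidates: [26, 27, 5, 40]
Check each candidate:
26 ∉ A, 27 ∈ A, 5 ∉ A, 40 ∉ A
Count of candidates in A: 1

1


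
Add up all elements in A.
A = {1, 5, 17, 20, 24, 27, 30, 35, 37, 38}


Set A = {1, 5, 17, 20, 24, 27, 30, 35, 37, 38}
Sum = 1 + 5 + 17 + 20 + 24 + 27 + 30 + 35 + 37 + 38 = 234

234


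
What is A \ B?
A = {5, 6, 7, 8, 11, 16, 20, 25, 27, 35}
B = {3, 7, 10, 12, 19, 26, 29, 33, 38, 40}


Set A = {5, 6, 7, 8, 11, 16, 20, 25, 27, 35}
Set B = {3, 7, 10, 12, 19, 26, 29, 33, 38, 40}
A \ B includes elements in A that are not in B.
Check each element of A:
5 (not in B, keep), 6 (not in B, keep), 7 (in B, remove), 8 (not in B, keep), 11 (not in B, keep), 16 (not in B, keep), 20 (not in B, keep), 25 (not in B, keep), 27 (not in B, keep), 35 (not in B, keep)
A \ B = {5, 6, 8, 11, 16, 20, 25, 27, 35}

{5, 6, 8, 11, 16, 20, 25, 27, 35}


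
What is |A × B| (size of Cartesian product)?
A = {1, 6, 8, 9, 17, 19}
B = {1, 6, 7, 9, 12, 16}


Set A = {1, 6, 8, 9, 17, 19} has 6 elements.
Set B = {1, 6, 7, 9, 12, 16} has 6 elements.
|A × B| = |A| × |B| = 6 × 6 = 36

36


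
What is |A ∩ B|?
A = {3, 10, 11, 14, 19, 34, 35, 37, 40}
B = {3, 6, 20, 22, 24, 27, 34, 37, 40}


Set A = {3, 10, 11, 14, 19, 34, 35, 37, 40}
Set B = {3, 6, 20, 22, 24, 27, 34, 37, 40}
A ∩ B = {3, 34, 37, 40}
|A ∩ B| = 4

4


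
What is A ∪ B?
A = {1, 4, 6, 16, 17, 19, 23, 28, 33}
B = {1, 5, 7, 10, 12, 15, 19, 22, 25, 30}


Set A = {1, 4, 6, 16, 17, 19, 23, 28, 33}
Set B = {1, 5, 7, 10, 12, 15, 19, 22, 25, 30}
A ∪ B includes all elements in either set.
Elements from A: {1, 4, 6, 16, 17, 19, 23, 28, 33}
Elements from B not already included: {5, 7, 10, 12, 15, 22, 25, 30}
A ∪ B = {1, 4, 5, 6, 7, 10, 12, 15, 16, 17, 19, 22, 23, 25, 28, 30, 33}

{1, 4, 5, 6, 7, 10, 12, 15, 16, 17, 19, 22, 23, 25, 28, 30, 33}


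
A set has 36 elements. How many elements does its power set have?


The set has 36 elements.
The power set contains all possible subsets.
|P(A)| = 2^|A| = 2^36 = 68719476736

68719476736


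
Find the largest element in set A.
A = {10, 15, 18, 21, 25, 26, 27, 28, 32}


Set A = {10, 15, 18, 21, 25, 26, 27, 28, 32}
Elements in ascending order: 10, 15, 18, 21, 25, 26, 27, 28, 32
The largest element is 32.

32


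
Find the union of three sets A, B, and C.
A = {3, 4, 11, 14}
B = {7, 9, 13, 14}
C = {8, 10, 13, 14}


Set A = {3, 4, 11, 14}
Set B = {7, 9, 13, 14}
Set C = {8, 10, 13, 14}
First, A ∪ B = {3, 4, 7, 9, 11, 13, 14}
Then, (A ∪ B) ∪ C = {3, 4, 7, 8, 9, 10, 11, 13, 14}

{3, 4, 7, 8, 9, 10, 11, 13, 14}


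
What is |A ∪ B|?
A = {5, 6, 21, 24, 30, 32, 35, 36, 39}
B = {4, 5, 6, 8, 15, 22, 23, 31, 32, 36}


Set A = {5, 6, 21, 24, 30, 32, 35, 36, 39}, |A| = 9
Set B = {4, 5, 6, 8, 15, 22, 23, 31, 32, 36}, |B| = 10
A ∩ B = {5, 6, 32, 36}, |A ∩ B| = 4
|A ∪ B| = |A| + |B| - |A ∩ B| = 9 + 10 - 4 = 15

15


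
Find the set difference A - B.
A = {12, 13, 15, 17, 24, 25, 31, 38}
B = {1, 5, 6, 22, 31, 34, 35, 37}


Set A = {12, 13, 15, 17, 24, 25, 31, 38}
Set B = {1, 5, 6, 22, 31, 34, 35, 37}
A \ B includes elements in A that are not in B.
Check each element of A:
12 (not in B, keep), 13 (not in B, keep), 15 (not in B, keep), 17 (not in B, keep), 24 (not in B, keep), 25 (not in B, keep), 31 (in B, remove), 38 (not in B, keep)
A \ B = {12, 13, 15, 17, 24, 25, 38}

{12, 13, 15, 17, 24, 25, 38}


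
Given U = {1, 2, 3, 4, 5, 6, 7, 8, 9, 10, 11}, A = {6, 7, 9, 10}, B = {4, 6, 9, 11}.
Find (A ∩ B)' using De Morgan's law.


U = {1, 2, 3, 4, 5, 6, 7, 8, 9, 10, 11}
A = {6, 7, 9, 10}, B = {4, 6, 9, 11}
A ∩ B = {6, 9}
(A ∩ B)' = U \ (A ∩ B) = {1, 2, 3, 4, 5, 7, 8, 10, 11}
Verification via A' ∪ B': A' = {1, 2, 3, 4, 5, 8, 11}, B' = {1, 2, 3, 5, 7, 8, 10}
A' ∪ B' = {1, 2, 3, 4, 5, 7, 8, 10, 11} ✓

{1, 2, 3, 4, 5, 7, 8, 10, 11}


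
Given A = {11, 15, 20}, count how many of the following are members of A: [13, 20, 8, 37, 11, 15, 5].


Set A = {11, 15, 20}
Candidates: [13, 20, 8, 37, 11, 15, 5]
Check each candidate:
13 ∉ A, 20 ∈ A, 8 ∉ A, 37 ∉ A, 11 ∈ A, 15 ∈ A, 5 ∉ A
Count of candidates in A: 3

3


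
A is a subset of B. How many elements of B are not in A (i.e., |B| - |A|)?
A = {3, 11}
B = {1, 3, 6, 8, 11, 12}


Set A = {3, 11}, |A| = 2
Set B = {1, 3, 6, 8, 11, 12}, |B| = 6
Since A ⊆ B: B \ A = {1, 6, 8, 12}
|B| - |A| = 6 - 2 = 4

4


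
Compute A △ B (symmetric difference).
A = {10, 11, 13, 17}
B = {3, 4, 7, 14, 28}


Set A = {10, 11, 13, 17}
Set B = {3, 4, 7, 14, 28}
A △ B = (A \ B) ∪ (B \ A)
Elements in A but not B: {10, 11, 13, 17}
Elements in B but not A: {3, 4, 7, 14, 28}
A △ B = {3, 4, 7, 10, 11, 13, 14, 17, 28}

{3, 4, 7, 10, 11, 13, 14, 17, 28}


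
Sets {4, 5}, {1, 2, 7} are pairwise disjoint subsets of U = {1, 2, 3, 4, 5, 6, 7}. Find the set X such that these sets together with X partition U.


U = {1, 2, 3, 4, 5, 6, 7}
Shown blocks: {4, 5}, {1, 2, 7}
A partition's blocks are pairwise disjoint and cover U, so the missing block = U \ (union of shown blocks).
Union of shown blocks: {1, 2, 4, 5, 7}
Missing block = U \ (union) = {3, 6}

{3, 6}


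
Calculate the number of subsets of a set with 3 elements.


The set has 3 elements.
The power set contains all possible subsets.
|P(A)| = 2^|A| = 2^3 = 8

8


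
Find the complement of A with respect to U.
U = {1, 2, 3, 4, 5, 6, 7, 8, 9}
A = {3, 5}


Universal set U = {1, 2, 3, 4, 5, 6, 7, 8, 9}
Set A = {3, 5}
A' = U \ A = elements in U but not in A
Checking each element of U:
1 (not in A, include), 2 (not in A, include), 3 (in A, exclude), 4 (not in A, include), 5 (in A, exclude), 6 (not in A, include), 7 (not in A, include), 8 (not in A, include), 9 (not in A, include)
A' = {1, 2, 4, 6, 7, 8, 9}

{1, 2, 4, 6, 7, 8, 9}


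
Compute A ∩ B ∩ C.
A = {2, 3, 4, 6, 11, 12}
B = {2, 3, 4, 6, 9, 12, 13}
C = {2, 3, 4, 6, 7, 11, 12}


Set A = {2, 3, 4, 6, 11, 12}
Set B = {2, 3, 4, 6, 9, 12, 13}
Set C = {2, 3, 4, 6, 7, 11, 12}
First, A ∩ B = {2, 3, 4, 6, 12}
Then, (A ∩ B) ∩ C = {2, 3, 4, 6, 12}

{2, 3, 4, 6, 12}


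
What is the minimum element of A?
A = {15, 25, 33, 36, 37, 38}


Set A = {15, 25, 33, 36, 37, 38}
Elements in ascending order: 15, 25, 33, 36, 37, 38
The smallest element is 15.

15


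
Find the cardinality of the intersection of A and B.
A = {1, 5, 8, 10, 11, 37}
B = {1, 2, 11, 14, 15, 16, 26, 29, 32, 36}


Set A = {1, 5, 8, 10, 11, 37}
Set B = {1, 2, 11, 14, 15, 16, 26, 29, 32, 36}
A ∩ B = {1, 11}
|A ∩ B| = 2

2


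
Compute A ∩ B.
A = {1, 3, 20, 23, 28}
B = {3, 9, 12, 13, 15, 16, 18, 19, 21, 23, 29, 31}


Set A = {1, 3, 20, 23, 28}
Set B = {3, 9, 12, 13, 15, 16, 18, 19, 21, 23, 29, 31}
A ∩ B includes only elements in both sets.
Check each element of A against B:
1 ✗, 3 ✓, 20 ✗, 23 ✓, 28 ✗
A ∩ B = {3, 23}

{3, 23}


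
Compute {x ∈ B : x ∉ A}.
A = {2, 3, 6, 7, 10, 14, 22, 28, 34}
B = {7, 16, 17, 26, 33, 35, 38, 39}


Set A = {2, 3, 6, 7, 10, 14, 22, 28, 34}
Set B = {7, 16, 17, 26, 33, 35, 38, 39}
Check each element of B against A:
7 ∈ A, 16 ∉ A (include), 17 ∉ A (include), 26 ∉ A (include), 33 ∉ A (include), 35 ∉ A (include), 38 ∉ A (include), 39 ∉ A (include)
Elements of B not in A: {16, 17, 26, 33, 35, 38, 39}

{16, 17, 26, 33, 35, 38, 39}


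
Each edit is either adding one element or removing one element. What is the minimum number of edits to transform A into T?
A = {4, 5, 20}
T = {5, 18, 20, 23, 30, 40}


Set A = {4, 5, 20}
Set T = {5, 18, 20, 23, 30, 40}
Elements to remove from A (in A, not in T): {4} → 1 removals
Elements to add to A (in T, not in A): {18, 23, 30, 40} → 4 additions
Total edits = 1 + 4 = 5

5


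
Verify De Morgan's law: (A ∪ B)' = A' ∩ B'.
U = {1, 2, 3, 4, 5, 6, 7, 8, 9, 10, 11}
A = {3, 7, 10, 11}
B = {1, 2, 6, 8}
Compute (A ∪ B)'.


U = {1, 2, 3, 4, 5, 6, 7, 8, 9, 10, 11}
A = {3, 7, 10, 11}, B = {1, 2, 6, 8}
A ∪ B = {1, 2, 3, 6, 7, 8, 10, 11}
(A ∪ B)' = U \ (A ∪ B) = {4, 5, 9}
Verification via A' ∩ B': A' = {1, 2, 4, 5, 6, 8, 9}, B' = {3, 4, 5, 7, 9, 10, 11}
A' ∩ B' = {4, 5, 9} ✓

{4, 5, 9}


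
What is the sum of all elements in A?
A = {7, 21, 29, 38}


Set A = {7, 21, 29, 38}
Sum = 7 + 21 + 29 + 38 = 95

95


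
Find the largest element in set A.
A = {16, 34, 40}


Set A = {16, 34, 40}
Elements in ascending order: 16, 34, 40
The largest element is 40.

40


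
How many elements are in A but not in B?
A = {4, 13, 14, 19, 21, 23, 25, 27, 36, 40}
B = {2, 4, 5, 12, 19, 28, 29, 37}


Set A = {4, 13, 14, 19, 21, 23, 25, 27, 36, 40}
Set B = {2, 4, 5, 12, 19, 28, 29, 37}
A \ B = {13, 14, 21, 23, 25, 27, 36, 40}
|A \ B| = 8

8


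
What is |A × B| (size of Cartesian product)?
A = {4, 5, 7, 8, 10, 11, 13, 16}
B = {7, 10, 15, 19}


Set A = {4, 5, 7, 8, 10, 11, 13, 16} has 8 elements.
Set B = {7, 10, 15, 19} has 4 elements.
|A × B| = |A| × |B| = 8 × 4 = 32

32


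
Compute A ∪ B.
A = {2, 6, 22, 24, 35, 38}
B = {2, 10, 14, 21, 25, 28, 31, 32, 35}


Set A = {2, 6, 22, 24, 35, 38}
Set B = {2, 10, 14, 21, 25, 28, 31, 32, 35}
A ∪ B includes all elements in either set.
Elements from A: {2, 6, 22, 24, 35, 38}
Elements from B not already included: {10, 14, 21, 25, 28, 31, 32}
A ∪ B = {2, 6, 10, 14, 21, 22, 24, 25, 28, 31, 32, 35, 38}

{2, 6, 10, 14, 21, 22, 24, 25, 28, 31, 32, 35, 38}


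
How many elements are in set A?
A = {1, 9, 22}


Set A = {1, 9, 22}
Listing elements: 1, 9, 22
Counting: 3 elements
|A| = 3

3


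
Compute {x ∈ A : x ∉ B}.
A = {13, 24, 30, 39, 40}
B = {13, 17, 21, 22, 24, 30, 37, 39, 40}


Set A = {13, 24, 30, 39, 40}
Set B = {13, 17, 21, 22, 24, 30, 37, 39, 40}
Check each element of A against B:
13 ∈ B, 24 ∈ B, 30 ∈ B, 39 ∈ B, 40 ∈ B
Elements of A not in B: {}

{}


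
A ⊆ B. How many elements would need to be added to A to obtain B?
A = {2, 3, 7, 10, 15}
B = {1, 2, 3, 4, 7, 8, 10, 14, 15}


Set A = {2, 3, 7, 10, 15}, |A| = 5
Set B = {1, 2, 3, 4, 7, 8, 10, 14, 15}, |B| = 9
Since A ⊆ B: B \ A = {1, 4, 8, 14}
|B| - |A| = 9 - 5 = 4

4


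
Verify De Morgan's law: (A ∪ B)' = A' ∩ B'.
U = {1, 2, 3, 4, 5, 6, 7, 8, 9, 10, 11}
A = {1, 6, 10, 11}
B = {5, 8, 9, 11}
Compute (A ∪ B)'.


U = {1, 2, 3, 4, 5, 6, 7, 8, 9, 10, 11}
A = {1, 6, 10, 11}, B = {5, 8, 9, 11}
A ∪ B = {1, 5, 6, 8, 9, 10, 11}
(A ∪ B)' = U \ (A ∪ B) = {2, 3, 4, 7}
Verification via A' ∩ B': A' = {2, 3, 4, 5, 7, 8, 9}, B' = {1, 2, 3, 4, 6, 7, 10}
A' ∩ B' = {2, 3, 4, 7} ✓

{2, 3, 4, 7}


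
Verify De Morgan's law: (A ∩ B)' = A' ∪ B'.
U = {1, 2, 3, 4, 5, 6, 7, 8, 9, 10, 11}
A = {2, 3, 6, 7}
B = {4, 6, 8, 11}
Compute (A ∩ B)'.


U = {1, 2, 3, 4, 5, 6, 7, 8, 9, 10, 11}
A = {2, 3, 6, 7}, B = {4, 6, 8, 11}
A ∩ B = {6}
(A ∩ B)' = U \ (A ∩ B) = {1, 2, 3, 4, 5, 7, 8, 9, 10, 11}
Verification via A' ∪ B': A' = {1, 4, 5, 8, 9, 10, 11}, B' = {1, 2, 3, 5, 7, 9, 10}
A' ∪ B' = {1, 2, 3, 4, 5, 7, 8, 9, 10, 11} ✓

{1, 2, 3, 4, 5, 7, 8, 9, 10, 11}


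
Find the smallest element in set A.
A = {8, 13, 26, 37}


Set A = {8, 13, 26, 37}
Elements in ascending order: 8, 13, 26, 37
The smallest element is 8.

8


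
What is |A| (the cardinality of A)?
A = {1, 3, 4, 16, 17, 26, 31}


Set A = {1, 3, 4, 16, 17, 26, 31}
Listing elements: 1, 3, 4, 16, 17, 26, 31
Counting: 7 elements
|A| = 7

7


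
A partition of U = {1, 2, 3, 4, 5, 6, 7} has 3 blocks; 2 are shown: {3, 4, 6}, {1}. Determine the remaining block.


U = {1, 2, 3, 4, 5, 6, 7}
Shown blocks: {3, 4, 6}, {1}
A partition's blocks are pairwise disjoint and cover U, so the missing block = U \ (union of shown blocks).
Union of shown blocks: {1, 3, 4, 6}
Missing block = U \ (union) = {2, 5, 7}

{2, 5, 7}


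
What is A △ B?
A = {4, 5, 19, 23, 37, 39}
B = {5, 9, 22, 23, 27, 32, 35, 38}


Set A = {4, 5, 19, 23, 37, 39}
Set B = {5, 9, 22, 23, 27, 32, 35, 38}
A △ B = (A \ B) ∪ (B \ A)
Elements in A but not B: {4, 19, 37, 39}
Elements in B but not A: {9, 22, 27, 32, 35, 38}
A △ B = {4, 9, 19, 22, 27, 32, 35, 37, 38, 39}

{4, 9, 19, 22, 27, 32, 35, 37, 38, 39}


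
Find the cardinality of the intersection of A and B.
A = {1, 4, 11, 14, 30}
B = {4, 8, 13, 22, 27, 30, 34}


Set A = {1, 4, 11, 14, 30}
Set B = {4, 8, 13, 22, 27, 30, 34}
A ∩ B = {4, 30}
|A ∩ B| = 2

2


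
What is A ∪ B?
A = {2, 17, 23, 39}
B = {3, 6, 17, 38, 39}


Set A = {2, 17, 23, 39}
Set B = {3, 6, 17, 38, 39}
A ∪ B includes all elements in either set.
Elements from A: {2, 17, 23, 39}
Elements from B not already included: {3, 6, 38}
A ∪ B = {2, 3, 6, 17, 23, 38, 39}

{2, 3, 6, 17, 23, 38, 39}


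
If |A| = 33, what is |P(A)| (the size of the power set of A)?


The set has 33 elements.
The power set contains all possible subsets.
|P(A)| = 2^|A| = 2^33 = 8589934592

8589934592


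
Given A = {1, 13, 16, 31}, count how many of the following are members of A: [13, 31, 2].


Set A = {1, 13, 16, 31}
Candidates: [13, 31, 2]
Check each candidate:
13 ∈ A, 31 ∈ A, 2 ∉ A
Count of candidates in A: 2

2


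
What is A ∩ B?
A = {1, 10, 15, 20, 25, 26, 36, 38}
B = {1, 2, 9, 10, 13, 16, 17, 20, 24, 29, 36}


Set A = {1, 10, 15, 20, 25, 26, 36, 38}
Set B = {1, 2, 9, 10, 13, 16, 17, 20, 24, 29, 36}
A ∩ B includes only elements in both sets.
Check each element of A against B:
1 ✓, 10 ✓, 15 ✗, 20 ✓, 25 ✗, 26 ✗, 36 ✓, 38 ✗
A ∩ B = {1, 10, 20, 36}

{1, 10, 20, 36}


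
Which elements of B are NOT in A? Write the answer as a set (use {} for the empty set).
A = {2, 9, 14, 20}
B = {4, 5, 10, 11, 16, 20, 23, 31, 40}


Set A = {2, 9, 14, 20}
Set B = {4, 5, 10, 11, 16, 20, 23, 31, 40}
Check each element of B against A:
4 ∉ A (include), 5 ∉ A (include), 10 ∉ A (include), 11 ∉ A (include), 16 ∉ A (include), 20 ∈ A, 23 ∉ A (include), 31 ∉ A (include), 40 ∉ A (include)
Elements of B not in A: {4, 5, 10, 11, 16, 23, 31, 40}

{4, 5, 10, 11, 16, 23, 31, 40}


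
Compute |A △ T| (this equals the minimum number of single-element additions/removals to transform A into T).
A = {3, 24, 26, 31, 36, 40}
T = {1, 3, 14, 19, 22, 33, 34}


Set A = {3, 24, 26, 31, 36, 40}
Set T = {1, 3, 14, 19, 22, 33, 34}
Elements to remove from A (in A, not in T): {24, 26, 31, 36, 40} → 5 removals
Elements to add to A (in T, not in A): {1, 14, 19, 22, 33, 34} → 6 additions
Total edits = 5 + 6 = 11

11


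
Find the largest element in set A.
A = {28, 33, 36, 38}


Set A = {28, 33, 36, 38}
Elements in ascending order: 28, 33, 36, 38
The largest element is 38.

38


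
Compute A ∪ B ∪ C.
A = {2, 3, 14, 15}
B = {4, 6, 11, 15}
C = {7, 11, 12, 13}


Set A = {2, 3, 14, 15}
Set B = {4, 6, 11, 15}
Set C = {7, 11, 12, 13}
First, A ∪ B = {2, 3, 4, 6, 11, 14, 15}
Then, (A ∪ B) ∪ C = {2, 3, 4, 6, 7, 11, 12, 13, 14, 15}

{2, 3, 4, 6, 7, 11, 12, 13, 14, 15}


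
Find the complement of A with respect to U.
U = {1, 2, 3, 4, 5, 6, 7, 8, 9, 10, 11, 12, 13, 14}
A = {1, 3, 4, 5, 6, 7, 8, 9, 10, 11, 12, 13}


Universal set U = {1, 2, 3, 4, 5, 6, 7, 8, 9, 10, 11, 12, 13, 14}
Set A = {1, 3, 4, 5, 6, 7, 8, 9, 10, 11, 12, 13}
A' = U \ A = elements in U but not in A
Checking each element of U:
1 (in A, exclude), 2 (not in A, include), 3 (in A, exclude), 4 (in A, exclude), 5 (in A, exclude), 6 (in A, exclude), 7 (in A, exclude), 8 (in A, exclude), 9 (in A, exclude), 10 (in A, exclude), 11 (in A, exclude), 12 (in A, exclude), 13 (in A, exclude), 14 (not in A, include)
A' = {2, 14}

{2, 14}


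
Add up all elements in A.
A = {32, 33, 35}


Set A = {32, 33, 35}
Sum = 32 + 33 + 35 = 100

100


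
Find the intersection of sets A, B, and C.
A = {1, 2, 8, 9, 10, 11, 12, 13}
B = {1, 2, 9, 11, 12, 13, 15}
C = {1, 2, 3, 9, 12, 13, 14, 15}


Set A = {1, 2, 8, 9, 10, 11, 12, 13}
Set B = {1, 2, 9, 11, 12, 13, 15}
Set C = {1, 2, 3, 9, 12, 13, 14, 15}
First, A ∩ B = {1, 2, 9, 11, 12, 13}
Then, (A ∩ B) ∩ C = {1, 2, 9, 12, 13}

{1, 2, 9, 12, 13}


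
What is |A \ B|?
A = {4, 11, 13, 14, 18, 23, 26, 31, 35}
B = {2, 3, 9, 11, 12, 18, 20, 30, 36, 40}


Set A = {4, 11, 13, 14, 18, 23, 26, 31, 35}
Set B = {2, 3, 9, 11, 12, 18, 20, 30, 36, 40}
A \ B = {4, 13, 14, 23, 26, 31, 35}
|A \ B| = 7

7


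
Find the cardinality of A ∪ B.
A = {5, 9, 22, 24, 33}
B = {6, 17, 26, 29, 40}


Set A = {5, 9, 22, 24, 33}, |A| = 5
Set B = {6, 17, 26, 29, 40}, |B| = 5
A ∩ B = {}, |A ∩ B| = 0
|A ∪ B| = |A| + |B| - |A ∩ B| = 5 + 5 - 0 = 10

10


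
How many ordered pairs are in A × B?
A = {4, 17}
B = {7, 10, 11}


Set A = {4, 17} has 2 elements.
Set B = {7, 10, 11} has 3 elements.
|A × B| = |A| × |B| = 2 × 3 = 6

6


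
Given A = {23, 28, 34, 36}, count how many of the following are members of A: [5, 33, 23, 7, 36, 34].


Set A = {23, 28, 34, 36}
Candidates: [5, 33, 23, 7, 36, 34]
Check each candidate:
5 ∉ A, 33 ∉ A, 23 ∈ A, 7 ∉ A, 36 ∈ A, 34 ∈ A
Count of candidates in A: 3

3


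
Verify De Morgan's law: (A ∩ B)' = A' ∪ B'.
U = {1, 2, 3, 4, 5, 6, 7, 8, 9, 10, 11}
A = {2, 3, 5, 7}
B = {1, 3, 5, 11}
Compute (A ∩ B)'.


U = {1, 2, 3, 4, 5, 6, 7, 8, 9, 10, 11}
A = {2, 3, 5, 7}, B = {1, 3, 5, 11}
A ∩ B = {3, 5}
(A ∩ B)' = U \ (A ∩ B) = {1, 2, 4, 6, 7, 8, 9, 10, 11}
Verification via A' ∪ B': A' = {1, 4, 6, 8, 9, 10, 11}, B' = {2, 4, 6, 7, 8, 9, 10}
A' ∪ B' = {1, 2, 4, 6, 7, 8, 9, 10, 11} ✓

{1, 2, 4, 6, 7, 8, 9, 10, 11}


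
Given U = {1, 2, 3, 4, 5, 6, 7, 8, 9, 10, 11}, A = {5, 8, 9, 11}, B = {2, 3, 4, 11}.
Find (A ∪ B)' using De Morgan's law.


U = {1, 2, 3, 4, 5, 6, 7, 8, 9, 10, 11}
A = {5, 8, 9, 11}, B = {2, 3, 4, 11}
A ∪ B = {2, 3, 4, 5, 8, 9, 11}
(A ∪ B)' = U \ (A ∪ B) = {1, 6, 7, 10}
Verification via A' ∩ B': A' = {1, 2, 3, 4, 6, 7, 10}, B' = {1, 5, 6, 7, 8, 9, 10}
A' ∩ B' = {1, 6, 7, 10} ✓

{1, 6, 7, 10}


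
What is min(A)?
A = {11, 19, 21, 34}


Set A = {11, 19, 21, 34}
Elements in ascending order: 11, 19, 21, 34
The smallest element is 11.

11


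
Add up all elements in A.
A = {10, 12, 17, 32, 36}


Set A = {10, 12, 17, 32, 36}
Sum = 10 + 12 + 17 + 32 + 36 = 107

107


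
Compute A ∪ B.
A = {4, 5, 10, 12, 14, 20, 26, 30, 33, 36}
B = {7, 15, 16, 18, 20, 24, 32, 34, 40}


Set A = {4, 5, 10, 12, 14, 20, 26, 30, 33, 36}
Set B = {7, 15, 16, 18, 20, 24, 32, 34, 40}
A ∪ B includes all elements in either set.
Elements from A: {4, 5, 10, 12, 14, 20, 26, 30, 33, 36}
Elements from B not already included: {7, 15, 16, 18, 24, 32, 34, 40}
A ∪ B = {4, 5, 7, 10, 12, 14, 15, 16, 18, 20, 24, 26, 30, 32, 33, 34, 36, 40}

{4, 5, 7, 10, 12, 14, 15, 16, 18, 20, 24, 26, 30, 32, 33, 34, 36, 40}


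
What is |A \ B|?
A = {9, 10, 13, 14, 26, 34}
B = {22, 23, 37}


Set A = {9, 10, 13, 14, 26, 34}
Set B = {22, 23, 37}
A \ B = {9, 10, 13, 14, 26, 34}
|A \ B| = 6

6


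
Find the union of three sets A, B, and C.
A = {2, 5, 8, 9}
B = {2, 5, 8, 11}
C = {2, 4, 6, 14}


Set A = {2, 5, 8, 9}
Set B = {2, 5, 8, 11}
Set C = {2, 4, 6, 14}
First, A ∪ B = {2, 5, 8, 9, 11}
Then, (A ∪ B) ∪ C = {2, 4, 5, 6, 8, 9, 11, 14}

{2, 4, 5, 6, 8, 9, 11, 14}


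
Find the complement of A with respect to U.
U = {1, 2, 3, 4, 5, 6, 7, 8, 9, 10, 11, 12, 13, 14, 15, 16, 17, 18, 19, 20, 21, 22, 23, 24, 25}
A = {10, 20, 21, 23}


Universal set U = {1, 2, 3, 4, 5, 6, 7, 8, 9, 10, 11, 12, 13, 14, 15, 16, 17, 18, 19, 20, 21, 22, 23, 24, 25}
Set A = {10, 20, 21, 23}
A' = U \ A = elements in U but not in A
Checking each element of U:
1 (not in A, include), 2 (not in A, include), 3 (not in A, include), 4 (not in A, include), 5 (not in A, include), 6 (not in A, include), 7 (not in A, include), 8 (not in A, include), 9 (not in A, include), 10 (in A, exclude), 11 (not in A, include), 12 (not in A, include), 13 (not in A, include), 14 (not in A, include), 15 (not in A, include), 16 (not in A, include), 17 (not in A, include), 18 (not in A, include), 19 (not in A, include), 20 (in A, exclude), 21 (in A, exclude), 22 (not in A, include), 23 (in A, exclude), 24 (not in A, include), 25 (not in A, include)
A' = {1, 2, 3, 4, 5, 6, 7, 8, 9, 11, 12, 13, 14, 15, 16, 17, 18, 19, 22, 24, 25}

{1, 2, 3, 4, 5, 6, 7, 8, 9, 11, 12, 13, 14, 15, 16, 17, 18, 19, 22, 24, 25}


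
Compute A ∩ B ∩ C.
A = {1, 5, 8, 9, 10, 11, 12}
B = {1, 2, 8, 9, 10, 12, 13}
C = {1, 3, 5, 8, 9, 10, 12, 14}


Set A = {1, 5, 8, 9, 10, 11, 12}
Set B = {1, 2, 8, 9, 10, 12, 13}
Set C = {1, 3, 5, 8, 9, 10, 12, 14}
First, A ∩ B = {1, 8, 9, 10, 12}
Then, (A ∩ B) ∩ C = {1, 8, 9, 10, 12}

{1, 8, 9, 10, 12}


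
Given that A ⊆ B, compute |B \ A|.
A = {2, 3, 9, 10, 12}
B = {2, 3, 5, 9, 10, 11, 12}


Set A = {2, 3, 9, 10, 12}, |A| = 5
Set B = {2, 3, 5, 9, 10, 11, 12}, |B| = 7
Since A ⊆ B: B \ A = {5, 11}
|B| - |A| = 7 - 5 = 2

2


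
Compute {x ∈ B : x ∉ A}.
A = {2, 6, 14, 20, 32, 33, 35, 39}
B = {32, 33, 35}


Set A = {2, 6, 14, 20, 32, 33, 35, 39}
Set B = {32, 33, 35}
Check each element of B against A:
32 ∈ A, 33 ∈ A, 35 ∈ A
Elements of B not in A: {}

{}
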